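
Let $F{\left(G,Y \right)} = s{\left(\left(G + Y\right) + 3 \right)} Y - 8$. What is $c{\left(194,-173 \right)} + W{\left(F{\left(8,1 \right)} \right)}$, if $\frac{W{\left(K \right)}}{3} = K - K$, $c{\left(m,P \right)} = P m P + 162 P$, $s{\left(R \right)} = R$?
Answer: $5778200$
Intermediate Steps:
$c{\left(m,P \right)} = 162 P + m P^{2}$ ($c{\left(m,P \right)} = m P^{2} + 162 P = 162 P + m P^{2}$)
$F{\left(G,Y \right)} = -8 + Y \left(3 + G + Y\right)$ ($F{\left(G,Y \right)} = \left(\left(G + Y\right) + 3\right) Y - 8 = \left(3 + G + Y\right) Y - 8 = Y \left(3 + G + Y\right) - 8 = -8 + Y \left(3 + G + Y\right)$)
$W{\left(K \right)} = 0$ ($W{\left(K \right)} = 3 \left(K - K\right) = 3 \cdot 0 = 0$)
$c{\left(194,-173 \right)} + W{\left(F{\left(8,1 \right)} \right)} = - 173 \left(162 - 33562\right) + 0 = \left(-173\right) \left(-33400\right) + 0 = 5778200 + 0 = 5778200$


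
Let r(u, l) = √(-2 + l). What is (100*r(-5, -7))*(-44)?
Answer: -13200*I ≈ -13200.0*I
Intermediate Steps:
(100*r(-5, -7))*(-44) = (100*√(-2 - 7))*(-44) = (100*√(-9))*(-44) = (100*(3*I))*(-44) = (300*I)*(-44) = -13200*I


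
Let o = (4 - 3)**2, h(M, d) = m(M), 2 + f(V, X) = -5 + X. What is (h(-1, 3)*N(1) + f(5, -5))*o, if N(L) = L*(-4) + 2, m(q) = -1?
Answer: -10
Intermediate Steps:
f(V, X) = -7 + X (f(V, X) = -2 + (-5 + X) = -7 + X)
N(L) = 2 - 4*L (N(L) = -4*L + 2 = 2 - 4*L)
h(M, d) = -1
o = 1 (o = 1**2 = 1)
(h(-1, 3)*N(1) + f(5, -5))*o = (-(2 - 4*1) + (-7 - 5))*1 = (-(2 - 4) - 12)*1 = (-1*(-2) - 12)*1 = (2 - 12)*1 = -10*1 = -10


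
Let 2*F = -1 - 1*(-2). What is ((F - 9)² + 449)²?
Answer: 4347225/16 ≈ 2.7170e+5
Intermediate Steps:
F = ½ (F = (-1 - 1*(-2))/2 = (-1 + 2)/2 = (½)*1 = ½ ≈ 0.50000)
((F - 9)² + 449)² = ((½ - 9)² + 449)² = ((-17/2)² + 449)² = (289/4 + 449)² = (2085/4)² = 4347225/16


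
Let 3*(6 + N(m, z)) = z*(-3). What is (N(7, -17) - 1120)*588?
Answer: -652092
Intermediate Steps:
N(m, z) = -6 - z (N(m, z) = -6 + (z*(-3))/3 = -6 + (-3*z)/3 = -6 - z)
(N(7, -17) - 1120)*588 = ((-6 - 1*(-17)) - 1120)*588 = ((-6 + 17) - 1120)*588 = (11 - 1120)*588 = -1109*588 = -652092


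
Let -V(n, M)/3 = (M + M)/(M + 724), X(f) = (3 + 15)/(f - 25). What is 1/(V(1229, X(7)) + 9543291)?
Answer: 241/2299933133 ≈ 1.0479e-7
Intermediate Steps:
X(f) = 18/(-25 + f)
V(n, M) = -6*M/(724 + M) (V(n, M) = -3*(M + M)/(M + 724) = -3*2*M/(724 + M) = -6*M/(724 + M))
1/(V(1229, X(7)) + 9543291) = 1/(-6*18/(-25 + 7)/(724 + 18/(-25 + 7)) + 9543291) = 1/(-6*18/(-18)/(724 + 18/(-18)) + 9543291) = 1/(-6*18*(-1/18)/(724 + 18*(-1/18)) + 9543291) = 1/(-6*(-1)/(724 - 1) + 9543291) = 1/(-6*(-1)/723 + 9543291) = 1/(-6*(-1)*1/723 + 9543291) = 1/(2/241 + 9543291) = 1/(2299933133/241) = 241/2299933133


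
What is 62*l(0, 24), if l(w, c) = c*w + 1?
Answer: 62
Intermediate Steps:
l(w, c) = 1 + c*w
62*l(0, 24) = 62*(1 + 24*0) = 62*(1 + 0) = 62*1 = 62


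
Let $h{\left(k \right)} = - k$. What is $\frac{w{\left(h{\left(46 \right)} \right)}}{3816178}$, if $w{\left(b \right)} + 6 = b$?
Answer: $- \frac{26}{1908089} \approx -1.3626 \cdot 10^{-5}$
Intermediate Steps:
$w{\left(b \right)} = -6 + b$
$\frac{w{\left(h{\left(46 \right)} \right)}}{3816178} = \frac{-6 - 46}{3816178} = \left(-6 - 46\right) \frac{1}{3816178} = \left(-52\right) \frac{1}{3816178} = - \frac{26}{1908089}$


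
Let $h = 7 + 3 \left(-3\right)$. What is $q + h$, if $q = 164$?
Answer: $162$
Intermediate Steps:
$h = -2$ ($h = 7 - 9 = -2$)
$q + h = 164 - 2 = 162$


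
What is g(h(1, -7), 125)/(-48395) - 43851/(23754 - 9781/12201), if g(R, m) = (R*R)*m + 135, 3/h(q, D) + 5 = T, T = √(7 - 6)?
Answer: -83046681353925/44881565277872 ≈ -1.8504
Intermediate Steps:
T = 1 (T = √1 = 1)
h(q, D) = -¾ (h(q, D) = 3/(-5 + 1) = 3/(-4) = 3*(-¼) = -¾)
g(R, m) = 135 + m*R² (g(R, m) = R²*m + 135 = m*R² + 135 = 135 + m*R²)
g(h(1, -7), 125)/(-48395) - 43851/(23754 - 9781/12201) = (135 + 125*(-¾)²)/(-48395) - 43851/(23754 - 9781/12201) = (135 + 125*(9/16))*(-1/48395) - 43851/(23754 - 9781/12201) = (135 + 1125/16)*(-1/48395) - 43851/(23754 - 1*9781/12201) = (3285/16)*(-1/48395) - 43851/(23754 - 9781/12201) = -657/154864 - 43851/289812773/12201 = -657/154864 - 43851*12201/289812773 = -657/154864 - 535026051/289812773 = -83046681353925/44881565277872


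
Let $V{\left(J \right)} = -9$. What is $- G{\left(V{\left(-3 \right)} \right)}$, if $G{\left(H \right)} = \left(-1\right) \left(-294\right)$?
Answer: $-294$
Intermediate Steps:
$G{\left(H \right)} = 294$
$- G{\left(V{\left(-3 \right)} \right)} = \left(-1\right) 294 = -294$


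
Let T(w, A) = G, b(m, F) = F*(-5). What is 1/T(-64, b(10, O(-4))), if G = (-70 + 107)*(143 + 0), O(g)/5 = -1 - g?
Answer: 1/5291 ≈ 0.00018900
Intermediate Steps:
O(g) = -5 - 5*g (O(g) = 5*(-1 - g) = -5 - 5*g)
b(m, F) = -5*F
G = 5291 (G = 37*143 = 5291)
T(w, A) = 5291
1/T(-64, b(10, O(-4))) = 1/5291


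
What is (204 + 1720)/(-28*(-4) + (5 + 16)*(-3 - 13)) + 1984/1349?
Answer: -537765/75544 ≈ -7.1186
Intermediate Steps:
(204 + 1720)/(-28*(-4) + (5 + 16)*(-3 - 13)) + 1984/1349 = 1924/(112 + 21*(-16)) + 1984*(1/1349) = 1924/(112 - 336) + 1984/1349 = 1924/(-224) + 1984/1349 = 1924*(-1/224) + 1984/1349 = -481/56 + 1984/1349 = -537765/75544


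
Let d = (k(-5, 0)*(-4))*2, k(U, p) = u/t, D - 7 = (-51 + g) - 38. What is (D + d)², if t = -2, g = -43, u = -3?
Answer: 18769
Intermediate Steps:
D = -125 (D = 7 + ((-51 - 43) - 38) = 7 + (-94 - 38) = 7 - 132 = -125)
k(U, p) = 3/2 (k(U, p) = -3/(-2) = -3*(-½) = 3/2)
d = -12 (d = ((3/2)*(-4))*2 = -6*2 = -12)
(D + d)² = (-125 - 12)² = (-137)² = 18769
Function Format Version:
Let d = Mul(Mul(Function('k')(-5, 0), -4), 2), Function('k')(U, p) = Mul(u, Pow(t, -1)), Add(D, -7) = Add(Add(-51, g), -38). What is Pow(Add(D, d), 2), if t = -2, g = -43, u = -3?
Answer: 18769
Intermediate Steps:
D = -125 (D = Add(7, Add(Add(-51, -43), -38)) = Add(7, Add(-94, -38)) = Add(7, -132) = -125)
Function('k')(U, p) = Rational(3, 2) (Function('k')(U, p) = Mul(-3, Pow(-2, -1)) = Mul(-3, Rational(-1, 2)) = Rational(3, 2))
d = -12 (d = Mul(Mul(Rational(3, 2), -4), 2) = Mul(-6, 2) = -12)
Pow(Add(D, d), 2) = Pow(Add(-125, -12), 2) = Pow(-137, 2) = 18769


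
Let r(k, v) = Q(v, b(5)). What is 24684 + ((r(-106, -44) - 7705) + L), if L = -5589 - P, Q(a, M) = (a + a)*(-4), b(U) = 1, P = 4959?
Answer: 6783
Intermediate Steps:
Q(a, M) = -8*a (Q(a, M) = (2*a)*(-4) = -8*a)
L = -10548 (L = -5589 - 1*4959 = -5589 - 4959 = -10548)
r(k, v) = -8*v
24684 + ((r(-106, -44) - 7705) + L) = 24684 + ((-8*(-44) - 7705) - 10548) = 24684 + ((352 - 7705) - 10548) = 24684 + (-7353 - 10548) = 24684 - 17901 = 6783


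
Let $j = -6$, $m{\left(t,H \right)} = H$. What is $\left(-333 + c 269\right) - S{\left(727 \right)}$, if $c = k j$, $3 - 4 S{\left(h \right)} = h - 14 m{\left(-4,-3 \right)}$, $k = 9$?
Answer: $- \frac{29335}{2} \approx -14668.0$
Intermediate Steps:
$S{\left(h \right)} = - \frac{39}{4} - \frac{h}{4}$ ($S{\left(h \right)} = \frac{3}{4} - \frac{h - -42}{4} = \frac{3}{4} - \frac{h + 42}{4} = \frac{3}{4} - \frac{42 + h}{4} = \frac{3}{4} - \left(\frac{21}{2} + \frac{h}{4}\right) = - \frac{39}{4} - \frac{h}{4}$)
$c = -54$ ($c = 9 \left(-6\right) = -54$)
$\left(-333 + c 269\right) - S{\left(727 \right)} = \left(-333 - 14526\right) - \left(- \frac{39}{4} - \frac{727}{4}\right) = -14859 - - \frac{383}{2} = -14859 + \frac{383}{2} = - \frac{29335}{2}$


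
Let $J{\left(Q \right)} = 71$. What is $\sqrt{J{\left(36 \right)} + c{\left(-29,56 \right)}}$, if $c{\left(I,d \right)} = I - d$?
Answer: $i \sqrt{14} \approx 3.7417 i$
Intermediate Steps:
$\sqrt{J{\left(36 \right)} + c{\left(-29,56 \right)}} = \sqrt{71 - 85} = \sqrt{-14} = i \sqrt{14}$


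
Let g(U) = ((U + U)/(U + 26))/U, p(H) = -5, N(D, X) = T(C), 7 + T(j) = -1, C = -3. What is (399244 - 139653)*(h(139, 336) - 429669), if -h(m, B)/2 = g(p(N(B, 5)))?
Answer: -2342303351323/21 ≈ -1.1154e+11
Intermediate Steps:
T(j) = -8 (T(j) = -7 - 1 = -8)
N(D, X) = -8
g(U) = 2/(26 + U) (g(U) = ((2*U)/(26 + U))/U = (2*U/(26 + U))/U = 2/(26 + U))
h(m, B) = -4/21 (h(m, B) = -4/(26 - 5) = -4/21)
(399244 - 139653)*(h(139, 336) - 429669) = (399244 - 139653)*(-4/21 - 429669) = 259591*(-9023053/21) = -2342303351323/21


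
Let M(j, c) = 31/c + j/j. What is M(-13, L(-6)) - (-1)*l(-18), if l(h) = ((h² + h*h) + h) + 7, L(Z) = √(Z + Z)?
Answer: 638 - 31*I*√3/6 ≈ 638.0 - 8.9489*I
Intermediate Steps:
L(Z) = √2*√Z (L(Z) = √(2*Z) = √2*√Z)
M(j, c) = 1 + 31/c (M(j, c) = 31/c + 1 = 1 + 31/c)
l(h) = 7 + h + 2*h² (l(h) = ((h² + h²) + h) + 7 = (2*h² + h) + 7 = (h + 2*h²) + 7 = 7 + h + 2*h²)
M(-13, L(-6)) - (-1)*l(-18) = (31 + √2*√(-6))/((√2*√(-6))) - (-1)*(7 - 18 + 2*(-18)²) = (31 + √2*(I*√6))/((√2*(I*√6))) - (-1)*(7 - 18 + 2*324) = (31 + 2*I*√3)/((2*I*√3)) - (-1)*(7 - 18 + 648) = (-I*√3/6)*(31 + 2*I*√3) - (-1)*637 = -I*√3*(31 + 2*I*√3)/6 - 1*(-637) = -I*√3*(31 + 2*I*√3)/6 + 637 = 637 - I*√3*(31 + 2*I*√3)/6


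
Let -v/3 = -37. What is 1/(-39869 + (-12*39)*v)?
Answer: -1/91817 ≈ -1.0891e-5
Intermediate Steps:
v = 111 (v = -3*(-37) = 111)
1/(-39869 + (-12*39)*v) = 1/(-39869 - 12*39*111) = 1/(-39869 - 468*111) = 1/(-39869 - 51948) = 1/(-91817) = -1/91817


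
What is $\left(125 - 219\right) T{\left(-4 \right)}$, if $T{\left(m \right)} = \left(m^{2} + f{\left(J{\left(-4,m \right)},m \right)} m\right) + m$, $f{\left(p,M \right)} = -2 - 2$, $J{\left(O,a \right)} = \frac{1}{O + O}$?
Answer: $-2632$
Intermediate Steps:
$J{\left(O,a \right)} = \frac{1}{2 O}$
$f{\left(p,M \right)} = -4$
$T{\left(m \right)} = m^{2} - 3 m$ ($T{\left(m \right)} = \left(m^{2} - 4 m\right) + m = m^{2} - 3 m$)
$\left(125 - 219\right) T{\left(-4 \right)} = \left(125 - 219\right) \left(- 4 \left(-3 - 4\right)\right) = - 94 \left(\left(-4\right) \left(-7\right)\right) = \left(-94\right) 28 = -2632$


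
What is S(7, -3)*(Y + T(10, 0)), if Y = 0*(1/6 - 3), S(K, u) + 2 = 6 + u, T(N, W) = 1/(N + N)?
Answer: 1/20 ≈ 0.050000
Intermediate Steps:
T(N, W) = 1/(2*N)
S(K, u) = 4 + u (S(K, u) = -2 + (6 + u) = 4 + u)
Y = 0 (Y = 0*(⅙ - 3) = 0*(-17/6) = 0)
S(7, -3)*(Y + T(10, 0)) = (4 - 3)*(0 + (½)/10) = 1*(0 + (½)*(⅒)) = 1*(0 + 1/20) = 1*(1/20) = 1/20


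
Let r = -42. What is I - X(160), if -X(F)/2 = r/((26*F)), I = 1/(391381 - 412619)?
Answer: -223519/11043760 ≈ -0.020239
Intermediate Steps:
I = -1/21238 (I = 1/(-21238) = -1/21238 ≈ -4.7085e-5)
X(F) = 42/(13*F) (X(F) = -(-84)/(26*F) = -(-84)*1/(26*F) = -(-42)/(13*F) = 42/(13*F))
I - X(160) = -1/21238 - 42/(13*160) = -1/21238 - 1*21/1040 = -1/21238 - 21/1040 = -223519/11043760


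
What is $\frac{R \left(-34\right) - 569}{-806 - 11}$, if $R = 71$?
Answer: $\frac{157}{43} \approx 3.6512$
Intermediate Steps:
$\frac{R \left(-34\right) - 569}{-806 - 11} = \frac{71 \left(-34\right) - 569}{-806 - 11} = \frac{-2414 - 569}{-817} = \left(-2983\right) \left(- \frac{1}{817}\right) = \frac{157}{43}$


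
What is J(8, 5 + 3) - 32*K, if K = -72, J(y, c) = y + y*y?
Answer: 2376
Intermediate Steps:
J(y, c) = y + y**2
J(8, 5 + 3) - 32*K = 8*(1 + 8) - 32*(-72) = 8*9 + 2304 = 72 + 2304 = 2376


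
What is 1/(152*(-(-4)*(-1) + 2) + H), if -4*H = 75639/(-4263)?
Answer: -5684/1702723 ≈ -0.0033382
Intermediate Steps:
H = 25213/5684 (H = -75639/(4*(-4263)) = -75639*(-1)/(4*4263) = -1/4*(-25213/1421) = 25213/5684 ≈ 4.4358)
1/(152*(-(-4)*(-1) + 2) + H) = 1/(152*(-(-4)*(-1) + 2) + 25213/5684) = 1/(152*(-4*1 + 2) + 25213/5684) = 1/(152*(-4 + 2) + 25213/5684) = 1/(152*(-2) + 25213/5684) = 1/(-304 + 25213/5684) = 1/(-1702723/5684) = -5684/1702723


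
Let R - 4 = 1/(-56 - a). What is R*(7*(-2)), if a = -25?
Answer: -1722/31 ≈ -55.548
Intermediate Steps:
R = 123/31 (R = 4 + 1/(-56 - 1*(-25)) = 4 + 1/(-56 + 25) = 4 + 1/(-31) = 4 - 1/31 = 123/31 ≈ 3.9677)
R*(7*(-2)) = 123*(7*(-2))/31 = (123/31)*(-14) = -1722/31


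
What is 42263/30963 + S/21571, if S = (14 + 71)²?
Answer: 1135362848/667902873 ≈ 1.6999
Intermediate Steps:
S = 7225 (S = 85² = 7225)
42263/30963 + S/21571 = 42263/30963 + 7225/21571 = 1135362848/667902873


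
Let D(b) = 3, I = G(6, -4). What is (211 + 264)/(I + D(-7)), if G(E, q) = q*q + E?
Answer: 19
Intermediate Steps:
G(E, q) = E + q² (G(E, q) = q² + E = E + q²)
I = 22 (I = 6 + (-4)² = 6 + 16 = 22)
(211 + 264)/(I + D(-7)) = (211 + 264)/(22 + 3) = 475/25 = 475*(1/25) = 19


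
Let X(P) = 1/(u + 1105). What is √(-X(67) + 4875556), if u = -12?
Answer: √5824578098751/1093 ≈ 2208.1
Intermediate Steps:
X(P) = 1/1093 (X(P) = 1/(-12 + 1105) = 1/1093)
√(-X(67) + 4875556) = √(-1*1/1093 + 4875556) = √(-1/1093 + 4875556) = √(5328982707/1093) = √5824578098751/1093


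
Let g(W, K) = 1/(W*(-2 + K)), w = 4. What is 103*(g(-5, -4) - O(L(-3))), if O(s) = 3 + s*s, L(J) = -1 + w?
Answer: -36977/30 ≈ -1232.6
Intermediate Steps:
g(W, K) = 1/(W*(-2 + K))
L(J) = 3 (L(J) = -1 + 4 = 3)
O(s) = 3 + s**2
103*(g(-5, -4) - O(L(-3))) = 103*(1/((-5)*(-2 - 4)) - (3 + 3**2)) = 103*(-1/5/(-6) - (3 + 9)) = 103*(-1/5*(-1/6) - 1*12) = 103*(1/30 - 12) = 103*(-359/30) = -36977/30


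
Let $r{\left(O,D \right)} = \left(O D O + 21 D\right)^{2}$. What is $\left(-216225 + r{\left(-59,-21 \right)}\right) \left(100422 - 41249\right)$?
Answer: $320019983051247$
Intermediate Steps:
$r{\left(O,D \right)} = \left(21 D + D O^{2}\right)^{2}$ ($r{\left(O,D \right)} = \left(D O O + 21 D\right)^{2} = \left(D O^{2} + 21 D\right)^{2} = \left(21 D + D O^{2}\right)^{2}$)
$\left(-216225 + r{\left(-59,-21 \right)}\right) \left(100422 - 41249\right) = \left(-216225 + \left(-21\right)^{2} \left(21 + \left(-59\right)^{2}\right)^{2}\right) \left(100422 - 41249\right) = \left(-216225 + 441 \left(21 + 3481\right)^{2}\right) 59173 = \left(-216225 + 441 \cdot 3502^{2}\right) 59173 = \left(-216225 + 441 \cdot 12264004\right) 59173 = \left(-216225 + 5408425764\right) 59173 = 5408209539 \cdot 59173 = 320019983051247$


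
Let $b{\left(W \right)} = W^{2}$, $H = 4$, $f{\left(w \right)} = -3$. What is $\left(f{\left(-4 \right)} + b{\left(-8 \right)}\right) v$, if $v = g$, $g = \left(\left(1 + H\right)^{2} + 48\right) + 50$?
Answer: $7503$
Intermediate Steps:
$g = 123$ ($g = \left(\left(1 + 4\right)^{2} + 48\right) + 50 = \left(5^{2} + 48\right) + 50 = \left(25 + 48\right) + 50 = 73 + 50 = 123$)
$v = 123$
$\left(f{\left(-4 \right)} + b{\left(-8 \right)}\right) v = \left(-3 + \left(-8\right)^{2}\right) 123 = \left(-3 + 64\right) 123 = 61 \cdot 123 = 7503$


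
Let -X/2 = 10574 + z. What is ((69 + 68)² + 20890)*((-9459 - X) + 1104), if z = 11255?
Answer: 1400081677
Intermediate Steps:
X = -43658 (X = -2*(10574 + 11255) = -2*21829 = -43658)
((69 + 68)² + 20890)*((-9459 - X) + 1104) = ((69 + 68)² + 20890)*((-9459 - 1*(-43658)) + 1104) = (137² + 20890)*((-9459 + 43658) + 1104) = (18769 + 20890)*(34199 + 1104) = 39659*35303 = 1400081677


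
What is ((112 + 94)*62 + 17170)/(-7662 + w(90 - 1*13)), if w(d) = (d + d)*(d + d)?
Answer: 14971/8027 ≈ 1.8651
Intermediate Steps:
w(d) = 4*d**2 (w(d) = (2*d)*(2*d) = 4*d**2)
((112 + 94)*62 + 17170)/(-7662 + w(90 - 1*13)) = ((112 + 94)*62 + 17170)/(-7662 + 4*(90 - 1*13)**2) = (206*62 + 17170)/(-7662 + 4*(90 - 13)**2) = (12772 + 17170)/(-7662 + 4*77**2) = 29942/(-7662 + 4*5929) = 29942/(-7662 + 23716) = 29942/16054 = 29942*(1/16054) = 14971/8027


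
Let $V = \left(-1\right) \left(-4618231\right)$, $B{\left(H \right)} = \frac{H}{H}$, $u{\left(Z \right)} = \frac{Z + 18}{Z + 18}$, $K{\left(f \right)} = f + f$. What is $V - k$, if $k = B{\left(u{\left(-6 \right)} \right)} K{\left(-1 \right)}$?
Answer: $4618233$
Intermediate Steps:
$K{\left(f \right)} = 2 f$
$u{\left(Z \right)} = 1$ ($u{\left(Z \right)} = \frac{18 + Z}{18 + Z} = 1$)
$B{\left(H \right)} = 1$
$V = 4618231$
$k = -2$ ($k = 1 \cdot 2 \left(-1\right) = 1 \left(-2\right) = -2$)
$V - k = 4618231 - -2 = 4618231 + 2 = 4618233$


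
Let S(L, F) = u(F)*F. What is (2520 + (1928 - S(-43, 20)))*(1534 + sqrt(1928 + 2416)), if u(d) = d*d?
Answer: -5448768 - 7104*sqrt(1086) ≈ -5.6829e+6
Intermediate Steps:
u(d) = d**2
S(L, F) = F**3 (S(L, F) = F**2*F = F**3)
(2520 + (1928 - S(-43, 20)))*(1534 + sqrt(1928 + 2416)) = (2520 + (1928 - 1*20**3))*(1534 + sqrt(1928 + 2416)) = (2520 + (1928 - 1*8000))*(1534 + sqrt(4344)) = (2520 + (1928 - 8000))*(1534 + 2*sqrt(1086)) = (2520 - 6072)*(1534 + 2*sqrt(1086)) = -3552*(1534 + 2*sqrt(1086)) = -5448768 - 7104*sqrt(1086)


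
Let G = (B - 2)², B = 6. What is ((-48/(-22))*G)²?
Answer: 147456/121 ≈ 1218.6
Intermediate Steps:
G = 16 (G = (6 - 2)² = 4² = 16)
((-48/(-22))*G)² = (-48/(-22)*16)² = (-48*(-1/22)*16)² = ((24/11)*16)² = (384/11)² = 147456/121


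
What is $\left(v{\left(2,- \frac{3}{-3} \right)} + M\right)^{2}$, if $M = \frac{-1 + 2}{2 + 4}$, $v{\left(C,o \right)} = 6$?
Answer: $\frac{1369}{36} \approx 38.028$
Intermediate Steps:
$M = \frac{1}{6}$ ($M = 1 \cdot \frac{1}{6} = \frac{1}{6} \approx 0.16667$)
$\left(v{\left(2,- \frac{3}{-3} \right)} + M\right)^{2} = \left(6 + \frac{1}{6}\right)^{2} = \left(\frac{37}{6}\right)^{2} = \frac{1369}{36}$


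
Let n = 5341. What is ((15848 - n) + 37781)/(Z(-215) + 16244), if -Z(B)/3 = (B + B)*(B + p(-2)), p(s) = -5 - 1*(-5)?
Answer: -24144/130553 ≈ -0.18494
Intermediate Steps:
p(s) = 0 (p(s) = -5 + 5 = 0)
Z(B) = -6*B² (Z(B) = -3*(B + B)*(B + 0) = -3*2*B*B = -6*B²)
((15848 - n) + 37781)/(Z(-215) + 16244) = ((15848 - 1*5341) + 37781)/(-6*(-215)² + 16244) = ((15848 - 5341) + 37781)/(-6*46225 + 16244) = (10507 + 37781)/(-277350 + 16244) = 48288/(-261106) = 48288*(-1/261106) = -24144/130553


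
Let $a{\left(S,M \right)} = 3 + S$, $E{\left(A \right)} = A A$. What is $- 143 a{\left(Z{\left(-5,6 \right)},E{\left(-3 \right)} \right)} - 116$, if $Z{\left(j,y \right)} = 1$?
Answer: $-688$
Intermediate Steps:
$E{\left(A \right)} = A^{2}$
$- 143 a{\left(Z{\left(-5,6 \right)},E{\left(-3 \right)} \right)} - 116 = - 143 \left(3 + 1\right) - 116 = \left(-143\right) 4 - 116 = -572 - 116 = -688$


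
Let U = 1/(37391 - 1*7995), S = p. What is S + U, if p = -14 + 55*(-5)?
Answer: -8495443/29396 ≈ -289.00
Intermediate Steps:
p = -289 (p = -14 - 275 = -289)
S = -289
U = 1/29396 (U = 1/(37391 - 7995) = 1/29396 ≈ 3.4018e-5)
S + U = -289 + 1/29396 = -8495443/29396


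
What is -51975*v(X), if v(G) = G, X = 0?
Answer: 0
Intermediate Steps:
-51975*v(X) = -51975*0 = 0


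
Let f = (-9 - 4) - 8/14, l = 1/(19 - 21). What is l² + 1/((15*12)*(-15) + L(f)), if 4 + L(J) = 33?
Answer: 2667/10684 ≈ 0.24963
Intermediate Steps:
l = -½ (l = 1/(-2) = -½ ≈ -0.50000)
f = -95/7 (f = -13 - 8*1/14 = -13 - 4/7 = -95/7 ≈ -13.571)
L(J) = 29 (L(J) = -4 + 33 = 29)
l² + 1/((15*12)*(-15) + L(f)) = (-½)² + 1/((15*12)*(-15) + 29) = ¼ + 1/(180*(-15) + 29) = ¼ + 1/(-2700 + 29) = ¼ + 1/(-2671) = ¼ - 1/2671 = 2667/10684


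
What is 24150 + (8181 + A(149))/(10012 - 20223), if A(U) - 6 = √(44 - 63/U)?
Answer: 246587463/10211 - √967457/1521439 ≈ 24149.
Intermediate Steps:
A(U) = 6 + √(44 - 63/U)
24150 + (8181 + A(149))/(10012 - 20223) = 24150 + (8181 + (6 + √(44 - 63/149)))/(10012 - 20223) = 24150 + (8181 + (6 + √(44 - 63*1/149)))/(-10211) = 24150 + (8181 + (6 + √(44 - 63/149)))*(-1/10211) = 24150 + (8181 + (6 + √(6493/149)))*(-1/10211) = 24150 + (8181 + (6 + √967457/149))*(-1/10211) = 24150 + (8187 + √967457/149)*(-1/10211) = 24150 + (-8187/10211 - √967457/1521439) = 246587463/10211 - √967457/1521439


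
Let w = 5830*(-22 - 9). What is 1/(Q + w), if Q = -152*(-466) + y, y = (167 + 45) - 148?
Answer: -1/109834 ≈ -9.1047e-6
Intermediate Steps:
y = 64 (y = 212 - 148 = 64)
w = -180730 (w = 5830*(-31) = -180730)
Q = 70896 (Q = -152*(-466) + 64 = 70832 + 64 = 70896)
1/(Q + w) = 1/(70896 - 180730) = 1/(-109834) = -1/109834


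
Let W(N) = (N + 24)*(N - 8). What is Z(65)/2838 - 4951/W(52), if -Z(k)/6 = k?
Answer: -232653/143792 ≈ -1.6180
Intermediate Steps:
Z(k) = -6*k
W(N) = (-8 + N)*(24 + N) (W(N) = (24 + N)*(-8 + N) = (-8 + N)*(24 + N))
Z(65)/2838 - 4951/W(52) = -6*65/2838 - 4951/(-192 + 52² + 16*52) = -390*1/2838 - 4951/(-192 + 2704 + 832) = -65/473 - 4951/3344 = -232653/143792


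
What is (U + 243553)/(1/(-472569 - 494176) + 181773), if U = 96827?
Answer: 82265165775/43932034721 ≈ 1.8726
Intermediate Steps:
(U + 243553)/(1/(-472569 - 494176) + 181773) = (96827 + 243553)/(1/(-472569 - 494176) + 181773) = 340380/(1/(-966745) + 181773) = 340380/(-1/966745 + 181773) = 340380/(175728138884/966745) = 340380*(966745/175728138884) = 82265165775/43932034721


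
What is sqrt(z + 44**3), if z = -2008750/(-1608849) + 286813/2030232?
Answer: sqrt(2805059076771874010502085518)/181463151276 ≈ 291.87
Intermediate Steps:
z = 1513222446079/1088778907656 (z = -2008750*(-1/1608849) + 286813*(1/2030232) = 2008750/1608849 + 286813/2030232 = 1513222446079/1088778907656 ≈ 1.3898)
sqrt(z + 44**3) = sqrt(1513222446079/1088778907656 + 44**3) = sqrt(1513222446079/1088778907656 + 85184) = sqrt(92748055692214783/1088778907656) = sqrt(2805059076771874010502085518)/181463151276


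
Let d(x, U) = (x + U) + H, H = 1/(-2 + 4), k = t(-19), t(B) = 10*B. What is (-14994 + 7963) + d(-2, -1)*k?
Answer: -6556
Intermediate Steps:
k = -190 (k = 10*(-19) = -190)
H = ½ (H = 1/2 = ½ ≈ 0.50000)
d(x, U) = ½ + U + x (d(x, U) = (x + U) + ½ = (U + x) + ½ = ½ + U + x)
(-14994 + 7963) + d(-2, -1)*k = (-14994 + 7963) + (½ - 1 - 2)*(-190) = -7031 - 5/2*(-190) = -7031 + 475 = -6556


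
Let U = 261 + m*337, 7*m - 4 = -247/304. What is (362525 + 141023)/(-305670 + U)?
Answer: -56397376/34188621 ≈ -1.6496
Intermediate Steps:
m = 51/112 (m = 4/7 + (-247/304)/7 = 4/7 + (-247*1/304)/7 = 4/7 + (1/7)*(-13/16) = 4/7 - 13/112 = 51/112 ≈ 0.45536)
U = 46419/112 (U = 261 + (51/112)*337 = 261 + 17187/112 = 46419/112 ≈ 414.46)
(362525 + 141023)/(-305670 + U) = (362525 + 141023)/(-305670 + 46419/112) = 503548/(-34188621/112) = 503548*(-112/34188621) = -56397376/34188621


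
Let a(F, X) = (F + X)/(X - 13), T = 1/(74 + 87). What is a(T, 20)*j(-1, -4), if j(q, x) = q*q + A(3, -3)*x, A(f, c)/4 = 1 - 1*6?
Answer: 260901/1127 ≈ 231.50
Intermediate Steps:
A(f, c) = -20 (A(f, c) = 4*(1 - 1*6) = 4*(1 - 6) = 4*(-5) = -20)
T = 1/161 ≈ 0.0062112
a(F, X) = (F + X)/(-13 + X)
j(q, x) = q**2 - 20*x (j(q, x) = q*q - 20*x = q**2 - 20*x)
a(T, 20)*j(-1, -4) = ((1/161 + 20)/(-13 + 20))*((-1)**2 - 20*(-4)) = ((3221/161)/7)*(1 + 80) = ((1/7)*(3221/161))*81 = (3221/1127)*81 = 260901/1127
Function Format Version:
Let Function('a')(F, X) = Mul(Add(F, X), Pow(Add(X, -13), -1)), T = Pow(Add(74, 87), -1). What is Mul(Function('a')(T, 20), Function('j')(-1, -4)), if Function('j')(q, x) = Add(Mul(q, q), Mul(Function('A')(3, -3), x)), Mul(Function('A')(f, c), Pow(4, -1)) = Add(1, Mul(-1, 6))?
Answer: Rational(260901, 1127) ≈ 231.50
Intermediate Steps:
Function('A')(f, c) = -20 (Function('A')(f, c) = Mul(4, Add(1, Mul(-1, 6))) = Mul(4, Add(1, -6)) = Mul(4, -5) = -20)
T = Rational(1, 161) (T = Pow(161, -1) = Rational(1, 161) ≈ 0.0062112)
Function('a')(F, X) = Mul(Pow(Add(-13, X), -1), Add(F, X)) (Function('a')(F, X) = Mul(Add(F, X), Pow(Add(-13, X), -1)) = Mul(Pow(Add(-13, X), -1), Add(F, X)))
Function('j')(q, x) = Add(Pow(q, 2), Mul(-20, x)) (Function('j')(q, x) = Add(Mul(q, q), Mul(-20, x)) = Add(Pow(q, 2), Mul(-20, x)))
Mul(Function('a')(T, 20), Function('j')(-1, -4)) = Mul(Mul(Pow(Add(-13, 20), -1), Add(Rational(1, 161), 20)), Add(Pow(-1, 2), Mul(-20, -4))) = Mul(Mul(Pow(7, -1), Rational(3221, 161)), Add(1, 80)) = Mul(Mul(Rational(1, 7), Rational(3221, 161)), 81) = Mul(Rational(3221, 1127), 81) = Rational(260901, 1127)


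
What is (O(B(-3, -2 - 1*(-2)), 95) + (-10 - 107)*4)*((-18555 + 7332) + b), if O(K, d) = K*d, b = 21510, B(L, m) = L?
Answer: -7746111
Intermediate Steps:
(O(B(-3, -2 - 1*(-2)), 95) + (-10 - 107)*4)*((-18555 + 7332) + b) = (-3*95 + (-10 - 107)*4)*((-18555 + 7332) + 21510) = (-285 - 117*4)*(-11223 + 21510) = (-285 - 468)*10287 = -753*10287 = -7746111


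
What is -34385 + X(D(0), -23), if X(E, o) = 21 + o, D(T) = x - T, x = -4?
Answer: -34387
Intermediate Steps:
D(T) = -4 - T
-34385 + X(D(0), -23) = -34385 + (21 - 23) = -34385 - 2 = -34387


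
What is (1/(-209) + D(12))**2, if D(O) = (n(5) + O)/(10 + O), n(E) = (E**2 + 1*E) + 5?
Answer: 6561/1444 ≈ 4.5436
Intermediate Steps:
n(E) = 5 + E + E**2 (n(E) = (E**2 + E) + 5 = (E + E**2) + 5 = 5 + E + E**2)
D(O) = (35 + O)/(10 + O) (D(O) = ((5 + 5 + 5**2) + O)/(10 + O) = ((5 + 5 + 25) + O)/(10 + O) = (35 + O)/(10 + O))
(1/(-209) + D(12))**2 = (1/(-209) + (35 + 12)/(10 + 12))**2 = (-1/209 + 47/22)**2 = (81/38)**2 = 6561/1444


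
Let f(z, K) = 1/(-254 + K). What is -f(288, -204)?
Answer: 1/458 ≈ 0.0021834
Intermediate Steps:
-f(288, -204) = -1/(-254 - 204) = -1/(-458) = -1*(-1/458) = 1/458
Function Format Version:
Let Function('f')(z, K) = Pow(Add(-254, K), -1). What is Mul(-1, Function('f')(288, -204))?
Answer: Rational(1, 458) ≈ 0.0021834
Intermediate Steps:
Mul(-1, Function('f')(288, -204)) = Mul(-1, Pow(Add(-254, -204), -1)) = Mul(-1, Pow(-458, -1)) = Mul(-1, Rational(-1, 458)) = Rational(1, 458)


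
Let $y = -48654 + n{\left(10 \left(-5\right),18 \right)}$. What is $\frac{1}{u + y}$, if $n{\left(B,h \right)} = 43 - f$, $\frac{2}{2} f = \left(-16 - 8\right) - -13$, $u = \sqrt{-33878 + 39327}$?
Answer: $- \frac{48600}{2361954551} - \frac{\sqrt{5449}}{2361954551} \approx -2.0607 \cdot 10^{-5}$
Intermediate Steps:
$u = \sqrt{5449} \approx 73.817$
$f = -11$ ($f = \left(-16 - 8\right) - -13 = -24 + 13 = -11$)
$n{\left(B,h \right)} = 54$ ($n{\left(B,h \right)} = 43 - -11 = 43 + 11 = 54$)
$y = -48600$ ($y = -48654 + 54 = -48600$)
$\frac{1}{u + y} = \frac{1}{\sqrt{5449} - 48600} = \frac{1}{-48600 + \sqrt{5449}}$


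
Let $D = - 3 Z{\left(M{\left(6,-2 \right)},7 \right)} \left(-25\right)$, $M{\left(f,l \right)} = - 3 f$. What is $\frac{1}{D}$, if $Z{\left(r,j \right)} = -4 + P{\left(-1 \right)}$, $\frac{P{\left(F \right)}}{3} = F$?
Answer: $- \frac{1}{525} \approx -0.0019048$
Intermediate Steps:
$P{\left(F \right)} = 3 F$
$Z{\left(r,j \right)} = -7$ ($Z{\left(r,j \right)} = -4 + 3 \left(-1\right) = -4 - 3 = -7$)
$D = -525$ ($D = \left(-3\right) \left(-7\right) \left(-25\right) = 21 \left(-25\right) = -525$)
$\frac{1}{D} = \frac{1}{-525} = - \frac{1}{525}$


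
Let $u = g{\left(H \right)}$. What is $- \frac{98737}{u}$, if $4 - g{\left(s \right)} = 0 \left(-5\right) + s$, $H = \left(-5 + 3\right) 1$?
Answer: $- \frac{98737}{6} \approx -16456.0$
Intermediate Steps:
$H = -2$ ($H = \left(-2\right) 1 = -2$)
$g{\left(s \right)} = 4 - s$ ($g{\left(s \right)} = 4 - \left(0 \left(-5\right) + s\right) = 4 - \left(0 + s\right) = 4 - s$)
$u = 6$ ($u = 4 - -2 = 4 + 2 = 6$)
$- \frac{98737}{u} = - \frac{98737}{6}$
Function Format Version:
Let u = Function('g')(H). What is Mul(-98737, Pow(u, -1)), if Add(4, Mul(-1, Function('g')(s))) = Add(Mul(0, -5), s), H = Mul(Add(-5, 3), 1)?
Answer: Rational(-98737, 6) ≈ -16456.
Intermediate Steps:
H = -2 (H = Mul(-2, 1) = -2)
Function('g')(s) = Add(4, Mul(-1, s)) (Function('g')(s) = Add(4, Mul(-1, Add(Mul(0, -5), s))) = Add(4, Mul(-1, Add(0, s))) = Add(4, Mul(-1, s)))
u = 6 (u = Add(4, Mul(-1, -2)) = Add(4, 2) = 6)
Mul(-98737, Pow(u, -1)) = Mul(-98737, Pow(6, -1)) = Mul(-98737, Rational(1, 6)) = Rational(-98737, 6)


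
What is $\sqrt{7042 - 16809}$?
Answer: $i \sqrt{9767} \approx 98.828 i$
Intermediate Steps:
$\sqrt{7042 - 16809} = \sqrt{-9767} = i \sqrt{9767}$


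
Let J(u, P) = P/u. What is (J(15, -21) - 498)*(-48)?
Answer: 119856/5 ≈ 23971.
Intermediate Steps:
(J(15, -21) - 498)*(-48) = (-21/15 - 498)*(-48) = (-21*1/15 - 498)*(-48) = (-7/5 - 498)*(-48) = -2497/5*(-48) = 119856/5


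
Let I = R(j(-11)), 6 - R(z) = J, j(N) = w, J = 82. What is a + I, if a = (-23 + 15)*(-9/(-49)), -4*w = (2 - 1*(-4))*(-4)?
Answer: -3796/49 ≈ -77.469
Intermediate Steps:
w = 6 (w = -(2 - 1*(-4))*(-4)/4 = -(2 + 4)*(-4)/4 = -3*(-4)/2 = -¼*(-24) = 6)
j(N) = 6
R(z) = -76 (R(z) = 6 - 1*82 = 6 - 82 = -76)
a = -72/49 (a = -(-72)*(-1)/49 = -8*9/49 = -72/49 ≈ -1.4694)
I = -76
a + I = -72/49 - 76 = -3796/49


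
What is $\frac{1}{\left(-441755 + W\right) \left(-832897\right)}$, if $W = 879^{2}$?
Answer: $- \frac{1}{275593956742} \approx -3.6285 \cdot 10^{-12}$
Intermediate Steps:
$W = 772641$
$\frac{1}{\left(-441755 + W\right) \left(-832897\right)} = \frac{1}{\left(-441755 + 772641\right) \left(-832897\right)} = \frac{1}{330886} \left(- \frac{1}{832897}\right) = - \frac{1}{275593956742}$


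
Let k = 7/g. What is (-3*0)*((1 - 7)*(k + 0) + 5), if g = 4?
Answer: 0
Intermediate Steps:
k = 7/4 ≈ 1.7500
(-3*0)*((1 - 7)*(k + 0) + 5) = (-3*0)*((1 - 7)*(7/4 + 0) + 5) = 0*(-6*7/4 + 5) = 0*(-21/2 + 5) = 0*(-11/2) = 0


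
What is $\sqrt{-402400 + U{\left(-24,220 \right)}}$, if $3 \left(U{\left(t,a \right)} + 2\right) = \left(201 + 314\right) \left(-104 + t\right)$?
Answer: $\frac{i \sqrt{3819378}}{3} \approx 651.44 i$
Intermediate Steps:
$U{\left(t,a \right)} = - \frac{53566}{3} + \frac{515 t}{3}$ ($U{\left(t,a \right)} = -2 + \frac{\left(201 + 314\right) \left(-104 + t\right)}{3} = -2 + \frac{515 \left(-104 + t\right)}{3} = -2 + \frac{-53560 + 515 t}{3} = -2 + \left(- \frac{53560}{3} + \frac{515 t}{3}\right) = - \frac{53566}{3} + \frac{515 t}{3}$)
$\sqrt{-402400 + U{\left(-24,220 \right)}} = \sqrt{-402400 + \left(- \frac{53566}{3} + \frac{515}{3} \left(-24\right)\right)} = \sqrt{-402400 - \frac{65926}{3}} = \sqrt{- \frac{1273126}{3}} = \frac{i \sqrt{3819378}}{3}$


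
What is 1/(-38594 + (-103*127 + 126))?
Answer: -1/51549 ≈ -1.9399e-5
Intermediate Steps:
1/(-38594 + (-103*127 + 126)) = 1/(-38594 + (-13081 + 126)) = 1/(-38594 - 12955) = 1/(-51549) = -1/51549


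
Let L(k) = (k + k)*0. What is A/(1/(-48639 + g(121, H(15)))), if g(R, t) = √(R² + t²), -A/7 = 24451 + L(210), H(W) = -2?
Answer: 8324905323 - 171157*√14645 ≈ 8.3042e+9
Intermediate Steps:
L(k) = 0 (L(k) = (2*k)*0 = 0)
A = -171157 (A = -7*(24451 + 0) = -7*24451 = -171157)
A/(1/(-48639 + g(121, H(15)))) = -(-8324905323 + 171157*√(121² + (-2)²)) = -(-8324905323 + 171157*√(14641 + 4)) = -(-8324905323 + 171157*√14645) = -171157*(-48639 + √14645) = 8324905323 - 171157*√14645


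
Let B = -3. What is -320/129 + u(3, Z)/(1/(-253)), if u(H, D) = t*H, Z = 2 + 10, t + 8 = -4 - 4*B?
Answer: -320/129 ≈ -2.4806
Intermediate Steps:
t = 0 (t = -8 + (-4 - 4*(-3)) = -8 + (-4 + 12) = -8 + 8 = 0)
Z = 12
u(H, D) = 0 (u(H, D) = 0*H = 0)
-320/129 + u(3, Z)/(1/(-253)) = -320/129 + 0/(1/(-253)) = -320*1/129 + 0/(-1/253) = -320/129 + 0*(-253) = -320/129 + 0 = -320/129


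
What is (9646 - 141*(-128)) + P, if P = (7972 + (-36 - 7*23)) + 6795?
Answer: 42264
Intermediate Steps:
P = 14570 (P = (7972 + (-36 - 161)) + 6795 = (7972 - 197) + 6795 = 7775 + 6795 = 14570)
(9646 - 141*(-128)) + P = (9646 - 141*(-128)) + 14570 = (9646 + 18048) + 14570 = 27694 + 14570 = 42264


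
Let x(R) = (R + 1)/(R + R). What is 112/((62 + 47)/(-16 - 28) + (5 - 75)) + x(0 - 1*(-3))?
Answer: -934/1063 ≈ -0.87864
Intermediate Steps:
x(R) = (1 + R)/(2*R) (x(R) = (1 + R)/((2*R)) = (1 + R)*(1/(2*R)) = (1 + R)/(2*R))
112/((62 + 47)/(-16 - 28) + (5 - 75)) + x(0 - 1*(-3)) = 112/((62 + 47)/(-16 - 28) + (5 - 75)) + (1 + (0 - 1*(-3)))/(2*(0 - 1*(-3))) = 112/(109/(-44) - 70) + (1 + (0 + 3))/(2*(0 + 3)) = 112/(109*(-1/44) - 70) + (1/2)*(1 + 3)/3 = 112/(-109/44 - 70) + (1/2)*(1/3)*4 = 112/(-3189/44) + 2/3 = -44/3189*112 + 2/3 = -4928/3189 + 2/3 = -934/1063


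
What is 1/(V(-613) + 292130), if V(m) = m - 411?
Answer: 1/291106 ≈ 3.4352e-6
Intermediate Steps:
V(m) = -411 + m
1/(V(-613) + 292130) = 1/((-411 - 613) + 292130) = 1/(-1024 + 292130) = 1/291106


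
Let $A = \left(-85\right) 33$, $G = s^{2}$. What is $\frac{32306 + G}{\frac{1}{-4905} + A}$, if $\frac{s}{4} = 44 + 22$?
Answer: $- \frac{250159905}{6879263} \approx -36.364$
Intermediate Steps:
$s = 264$ ($s = 4 \left(44 + 22\right) = 4 \cdot 66 = 264$)
$G = 69696$ ($G = 264^{2} = 69696$)
$A = -2805$
$\frac{32306 + G}{\frac{1}{-4905} + A} = \frac{32306 + 69696}{\frac{1}{-4905} - 2805} = \frac{102002}{- \frac{1}{4905} - 2805} = \frac{102002}{- \frac{13758526}{4905}} = 102002 \left(- \frac{4905}{13758526}\right) = - \frac{250159905}{6879263}$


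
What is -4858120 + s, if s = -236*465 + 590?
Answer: -4967270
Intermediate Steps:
s = -109150 (s = -109740 + 590 = -109150)
-4858120 + s = -4858120 - 109150 = -4967270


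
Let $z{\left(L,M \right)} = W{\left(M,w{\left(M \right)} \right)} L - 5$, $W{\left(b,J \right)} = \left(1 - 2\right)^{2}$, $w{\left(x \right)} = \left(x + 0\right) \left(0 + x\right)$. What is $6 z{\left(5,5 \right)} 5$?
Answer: $0$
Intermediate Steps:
$w{\left(x \right)} = x^{2}$ ($w{\left(x \right)} = x x = x^{2}$)
$W{\left(b,J \right)} = 1$ ($W{\left(b,J \right)} = \left(-1\right)^{2} = 1$)
$z{\left(L,M \right)} = -5 + L$ ($z{\left(L,M \right)} = 1 L - 5 = L - 5 = -5 + L$)
$6 z{\left(5,5 \right)} 5 = 6 \left(-5 + 5\right) 5 = 6 \cdot 0 \cdot 5 = 0 \cdot 5 = 0$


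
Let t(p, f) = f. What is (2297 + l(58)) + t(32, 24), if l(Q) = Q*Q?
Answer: 5685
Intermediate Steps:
l(Q) = Q²
(2297 + l(58)) + t(32, 24) = (2297 + 58²) + 24 = (2297 + 3364) + 24 = 5661 + 24 = 5685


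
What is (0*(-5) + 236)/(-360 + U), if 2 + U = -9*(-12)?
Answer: -118/127 ≈ -0.92913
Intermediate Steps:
U = 106 (U = -2 - 9*(-12) = -2 + 108 = 106)
(0*(-5) + 236)/(-360 + U) = (0*(-5) + 236)/(-360 + 106) = (0 + 236)/(-254) = 236*(-1/254) = -118/127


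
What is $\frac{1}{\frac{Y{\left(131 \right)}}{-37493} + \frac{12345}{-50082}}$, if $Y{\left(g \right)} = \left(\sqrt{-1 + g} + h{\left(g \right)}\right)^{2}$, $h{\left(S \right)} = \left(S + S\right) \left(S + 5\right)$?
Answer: $- \frac{13266446663054628008282}{449249756825374357396319961} + \frac{744631159478860672 \sqrt{130}}{449249756825374357396319961} \approx -2.9511 \cdot 10^{-5}$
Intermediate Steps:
$h{\left(S \right)} = 2 S \left(5 + S\right)$
$Y{\left(g \right)} = \left(\sqrt{-1 + g} + 2 g \left(5 + g\right)\right)^{2}$
$\frac{1}{\frac{Y{\left(131 \right)}}{-37493} + \frac{12345}{-50082}} = \frac{1}{\frac{\left(\sqrt{-1 + 131} + 2 \cdot 131 \left(5 + 131\right)\right)^{2}}{-37493} + \frac{12345}{-50082}} = \frac{1}{\left(\sqrt{130} + 2 \cdot 131 \cdot 136\right)^{2} \left(- \frac{1}{37493}\right) + 12345 \left(- \frac{1}{50082}\right)} = \frac{1}{\left(\sqrt{130} + 35632\right)^{2} \left(- \frac{1}{37493}\right) - \frac{4115}{16694}} = \frac{1}{\left(35632 + \sqrt{130}\right)^{2} \left(- \frac{1}{37493}\right) - \frac{4115}{16694}} = \frac{1}{- \frac{\left(35632 + \sqrt{130}\right)^{2}}{37493} - \frac{4115}{16694}} = \frac{1}{- \frac{4115}{16694} - \frac{\left(35632 + \sqrt{130}\right)^{2}}{37493}}$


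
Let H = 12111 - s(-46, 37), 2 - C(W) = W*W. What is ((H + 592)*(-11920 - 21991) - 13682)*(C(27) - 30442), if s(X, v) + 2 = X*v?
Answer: 15228221467571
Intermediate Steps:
C(W) = 2 - W² (C(W) = 2 - W*W = 2 - W²)
s(X, v) = -2 + X*v
H = 13815 (H = 12111 - (-2 - 46*37) = 12111 - (-2 - 1702) = 12111 - 1*(-1704) = 12111 + 1704 = 13815)
((H + 592)*(-11920 - 21991) - 13682)*(C(27) - 30442) = ((13815 + 592)*(-11920 - 21991) - 13682)*((2 - 1*27²) - 30442) = (14407*(-33911) - 13682)*((2 - 1*729) - 30442) = (-488555777 - 13682)*((2 - 729) - 30442) = -488569459*(-727 - 30442) = -488569459*(-31169) = 15228221467571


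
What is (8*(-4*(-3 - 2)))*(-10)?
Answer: -1600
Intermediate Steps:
(8*(-4*(-3 - 2)))*(-10) = (8*(-4*(-5)))*(-10) = (8*20)*(-10) = 160*(-10) = -1600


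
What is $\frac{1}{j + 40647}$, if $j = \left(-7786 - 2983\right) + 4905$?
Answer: $\frac{1}{34783} \approx 2.875 \cdot 10^{-5}$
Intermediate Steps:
$j = -5864$ ($j = -10769 + 4905 = -5864$)
$\frac{1}{j + 40647} = \frac{1}{-5864 + 40647} = \frac{1}{34783}$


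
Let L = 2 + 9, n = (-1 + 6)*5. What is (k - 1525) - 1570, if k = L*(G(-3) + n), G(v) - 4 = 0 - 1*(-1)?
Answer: -2765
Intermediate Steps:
G(v) = 5 (G(v) = 4 + (0 - 1*(-1)) = 4 + (0 + 1) = 4 + 1 = 5)
n = 25 (n = 5*5 = 25)
L = 11
k = 330 (k = 11*(5 + 25) = 11*30 = 330)
(k - 1525) - 1570 = (330 - 1525) - 1570 = -1195 - 1570 = -2765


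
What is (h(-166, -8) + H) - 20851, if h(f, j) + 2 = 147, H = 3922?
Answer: -16784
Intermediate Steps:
h(f, j) = 145 (h(f, j) = -2 + 147 = 145)
(h(-166, -8) + H) - 20851 = (145 + 3922) - 20851 = 4067 - 20851 = -16784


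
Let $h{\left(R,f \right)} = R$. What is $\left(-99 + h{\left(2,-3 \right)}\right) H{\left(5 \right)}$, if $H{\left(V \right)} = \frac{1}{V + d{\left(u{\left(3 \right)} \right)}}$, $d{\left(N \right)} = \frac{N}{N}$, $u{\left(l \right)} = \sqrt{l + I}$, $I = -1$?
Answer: $- \frac{97}{6} \approx -16.167$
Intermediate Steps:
$u{\left(l \right)} = \sqrt{-1 + l}$ ($u{\left(l \right)} = \sqrt{l - 1} = \sqrt{-1 + l}$)
$d{\left(N \right)} = 1$
$H{\left(V \right)} = \frac{1}{1 + V}$ ($H{\left(V \right)} = \frac{1}{V + 1} = \frac{1}{1 + V}$)
$\left(-99 + h{\left(2,-3 \right)}\right) H{\left(5 \right)} = \frac{-99 + 2}{1 + 5} = - \frac{97}{6}$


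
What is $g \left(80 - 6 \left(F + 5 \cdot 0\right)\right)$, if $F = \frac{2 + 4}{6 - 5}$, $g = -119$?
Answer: $-5236$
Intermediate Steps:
$F = 6$ ($F = \frac{6}{1} = 6 \cdot 1 = 6$)
$g \left(80 - 6 \left(F + 5 \cdot 0\right)\right) = - 119 \left(80 - 6 \left(6 + 5 \cdot 0\right)\right) = - 119 \left(80 - 6 \left(6 + 0\right)\right) = - 119 \left(80 - 36\right) = \left(-119\right) 44 = -5236$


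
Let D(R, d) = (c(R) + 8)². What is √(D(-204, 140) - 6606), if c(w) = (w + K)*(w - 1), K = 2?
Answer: 3*√190604902 ≈ 41418.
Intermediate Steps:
c(w) = (-1 + w)*(2 + w) (c(w) = (w + 2)*(w - 1) = (2 + w)*(-1 + w) = (-1 + w)*(2 + w))
D(R, d) = (6 + R + R²)² (D(R, d) = ((-2 + R + R²) + 8)² = (6 + R + R²)²)
√(D(-204, 140) - 6606) = √((6 - 204 + (-204)²)² - 6606) = √((6 - 204 + 41616)² - 6606) = √(41418² - 6606) = √(1715450724 - 6606) = √1715444118 = 3*√190604902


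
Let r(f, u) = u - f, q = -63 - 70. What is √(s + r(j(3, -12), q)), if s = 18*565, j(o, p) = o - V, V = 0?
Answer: √10034 ≈ 100.17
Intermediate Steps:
j(o, p) = o (j(o, p) = o - 1*0 = o + 0 = o)
q = -133
s = 10170
√(s + r(j(3, -12), q)) = √(10170 + (-133 - 1*3)) = √(10170 + (-133 - 3)) = √(10170 - 136) = √10034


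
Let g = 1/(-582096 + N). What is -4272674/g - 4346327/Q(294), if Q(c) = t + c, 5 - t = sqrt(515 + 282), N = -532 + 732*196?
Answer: 166253923672699203/88604 - 4346327*sqrt(797)/88604 ≈ 1.8764e+12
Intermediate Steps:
N = 142940 (N = -532 + 143472 = 142940)
t = 5 - sqrt(797) (t = 5 - sqrt(515 + 282) = 5 - sqrt(797) ≈ -23.231)
g = -1/439156 (g = 1/(-582096 + 142940) = 1/(-439156) = -1/439156 ≈ -2.2771e-6)
Q(c) = 5 + c - sqrt(797) (Q(c) = (5 - sqrt(797)) + c = 5 + c - sqrt(797))
-4272674/g - 4346327/Q(294) = -4272674/(-1/439156) - 4346327/(5 + 294 - sqrt(797)) = -4272674*(-439156) - 4346327/(299 - sqrt(797)) = 1876370423144 - 4346327/(299 - sqrt(797))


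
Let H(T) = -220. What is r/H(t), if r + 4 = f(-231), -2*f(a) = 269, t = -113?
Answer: 277/440 ≈ 0.62955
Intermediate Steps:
f(a) = -269/2 (f(a) = -½*269 = -269/2)
r = -277/2 (r = -4 - 269/2 = -277/2 ≈ -138.50)
r/H(t) = -277/2/(-220) = -277/2*(-1/220) = 277/440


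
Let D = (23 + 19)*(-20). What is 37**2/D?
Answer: -1369/840 ≈ -1.6298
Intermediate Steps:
D = -840 (D = 42*(-20) = -840)
37**2/D = 37**2/(-840) = 1369*(-1/840) = -1369/840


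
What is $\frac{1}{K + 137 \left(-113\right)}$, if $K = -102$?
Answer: $- \frac{1}{15583} \approx -6.4173 \cdot 10^{-5}$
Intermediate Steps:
$\frac{1}{K + 137 \left(-113\right)} = \frac{1}{-102 + 137 \left(-113\right)} = \frac{1}{-102 - 15481} = \frac{1}{-15583} = - \frac{1}{15583}$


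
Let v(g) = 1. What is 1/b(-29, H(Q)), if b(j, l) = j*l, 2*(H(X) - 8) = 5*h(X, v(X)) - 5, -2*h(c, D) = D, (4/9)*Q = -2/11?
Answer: -4/493 ≈ -0.0081136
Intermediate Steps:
Q = -9/22 (Q = 9*(-2/11)/4 = 9*(-2*1/11)/4 = (9/4)*(-2/11) = -9/22 ≈ -0.40909)
h(c, D) = -D/2
H(X) = 17/4 (H(X) = 8 + (5*(-½*1) - 5)/2 = 8 + (5*(-½) - 5)/2 = 8 + (-5/2 - 5)/2 = 8 + (½)*(-15/2) = 8 - 15/4 = 17/4)
1/b(-29, H(Q)) = 1/(-29*17/4) = 1/(-493/4) = -4/493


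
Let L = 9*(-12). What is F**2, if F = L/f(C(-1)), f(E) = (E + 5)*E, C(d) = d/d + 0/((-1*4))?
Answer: 324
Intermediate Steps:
L = -108
C(d) = 1 (C(d) = 1 + 0/(-4) = 1 + 0*(-1/4) = 1 + 0 = 1)
f(E) = E*(5 + E) (f(E) = (5 + E)*E = E*(5 + E))
F = -18 (F = -108/(5 + 1) = -108/(1*6) = -108/6 = -108*1/6 = -18)
F**2 = (-18)**2 = 324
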